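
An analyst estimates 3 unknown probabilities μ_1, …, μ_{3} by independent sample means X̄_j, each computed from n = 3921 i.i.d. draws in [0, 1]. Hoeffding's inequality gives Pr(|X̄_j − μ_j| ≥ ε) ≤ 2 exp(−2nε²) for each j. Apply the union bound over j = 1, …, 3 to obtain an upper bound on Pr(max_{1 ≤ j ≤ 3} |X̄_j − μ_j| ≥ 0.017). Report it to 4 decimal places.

0.6221

Per-experiment Hoeffding bound: 2·exp(−2·3921·0.017²) = 2·exp(−2.26634) = 0.20738.
Union bound over 3 events: 3·0.20738 = 0.62215.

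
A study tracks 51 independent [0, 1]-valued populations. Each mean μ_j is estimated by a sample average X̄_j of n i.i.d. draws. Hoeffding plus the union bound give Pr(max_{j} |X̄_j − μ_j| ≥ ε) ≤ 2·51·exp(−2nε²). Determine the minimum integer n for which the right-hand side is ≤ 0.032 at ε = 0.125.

Need 2·51·exp(−2nε²) ≤ 0.032, i.e. exp(−2nε²) ≤ 0.032/102.
So 2nε² ≥ ln(102/0.032) = 8.066992.
Hence n ≥ 8.066992/(2·0.125²) = 258.144.
The smallest integer n is 259.

259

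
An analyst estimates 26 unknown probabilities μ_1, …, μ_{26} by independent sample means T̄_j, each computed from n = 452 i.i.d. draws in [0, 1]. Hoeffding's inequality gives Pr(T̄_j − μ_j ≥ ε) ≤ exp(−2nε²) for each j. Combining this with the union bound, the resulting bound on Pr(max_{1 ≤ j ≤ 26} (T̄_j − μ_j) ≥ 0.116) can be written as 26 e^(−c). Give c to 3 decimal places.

Union bound over the 26 events: Pr(max_{1 ≤ j ≤ 26} (T̄_j − μ_j) ≥ 0.116) ≤ 26·exp(−2nε²) = 26 exp(−2·452·0.116²).
So c = 2·452·0.116² = 12.1642.

12.164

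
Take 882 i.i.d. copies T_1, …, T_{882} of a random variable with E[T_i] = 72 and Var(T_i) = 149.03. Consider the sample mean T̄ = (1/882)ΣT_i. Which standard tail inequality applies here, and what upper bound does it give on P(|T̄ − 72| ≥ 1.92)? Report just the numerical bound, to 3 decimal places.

With mean and variance of each term known, Chebyshev's inequality bounds the deviation of the sum (or sample mean).
Var(T̄) = Var(T_i)/n = 149.03/882 = 0.16897.
Chebyshev: P(|T̄ − 72| ≥ 1.92) ≤ Var(T̄)/(1.92)² = 149.03/(882·1.92²) = 0.0458.

0.046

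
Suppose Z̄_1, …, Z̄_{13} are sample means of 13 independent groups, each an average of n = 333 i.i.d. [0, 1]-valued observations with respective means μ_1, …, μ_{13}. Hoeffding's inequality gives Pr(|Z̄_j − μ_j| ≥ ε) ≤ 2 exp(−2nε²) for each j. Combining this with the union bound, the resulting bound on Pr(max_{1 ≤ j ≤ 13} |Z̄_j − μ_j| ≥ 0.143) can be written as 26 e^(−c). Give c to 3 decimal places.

Union bound over the 13 events: Pr(max_{1 ≤ j ≤ 13} |Z̄_j − μ_j| ≥ 0.143) ≤ 13·2·exp(−2nε²) = 26 exp(−2·333·0.143²).
So c = 2·333·0.143² = 13.6190.

13.619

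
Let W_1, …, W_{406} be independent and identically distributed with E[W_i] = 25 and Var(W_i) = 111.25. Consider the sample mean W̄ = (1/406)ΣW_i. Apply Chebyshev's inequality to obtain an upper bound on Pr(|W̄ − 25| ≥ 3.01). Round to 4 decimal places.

0.0302

Var(W̄) = Var(W_i)/n = 111.25/406 = 0.27401.
Chebyshev: Pr(|W̄ − 25| ≥ 3.01) ≤ Var(W̄)/(3.01)² = 111.25/(406·3.01²) = 0.0302.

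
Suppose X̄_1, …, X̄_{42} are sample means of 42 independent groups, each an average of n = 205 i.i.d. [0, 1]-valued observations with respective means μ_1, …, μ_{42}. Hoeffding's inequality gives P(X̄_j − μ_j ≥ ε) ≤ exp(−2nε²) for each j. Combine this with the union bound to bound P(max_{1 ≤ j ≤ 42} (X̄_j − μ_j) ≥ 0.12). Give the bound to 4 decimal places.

Per-experiment Hoeffding bound: exp(−2·205·0.12²) = exp(−5.90400) = 0.0027285.
Union bound over 42 events: 42·0.0027285 = 0.11460.

0.1146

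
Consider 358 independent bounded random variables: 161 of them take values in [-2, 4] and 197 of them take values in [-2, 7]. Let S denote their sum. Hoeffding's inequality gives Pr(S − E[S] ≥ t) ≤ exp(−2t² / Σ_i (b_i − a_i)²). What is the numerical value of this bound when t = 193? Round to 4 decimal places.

Σ(b_i − a_i)² = 161·6² + 197·9² = 21753.
Exponent = 2·193² / 21753 = 3.42472.
Bound = exp(−3.42472) = 0.03256.

0.0326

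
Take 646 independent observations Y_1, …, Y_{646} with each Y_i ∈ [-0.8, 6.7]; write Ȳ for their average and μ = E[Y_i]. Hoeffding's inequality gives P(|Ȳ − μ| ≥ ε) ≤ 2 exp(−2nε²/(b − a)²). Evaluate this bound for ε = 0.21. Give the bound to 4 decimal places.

Exponent: 2nε²/(b − a)² = 2·646·0.21² / 7.5² = 1.01293.
Bound = 2·exp(−1.01293) = 0.72631.

0.7263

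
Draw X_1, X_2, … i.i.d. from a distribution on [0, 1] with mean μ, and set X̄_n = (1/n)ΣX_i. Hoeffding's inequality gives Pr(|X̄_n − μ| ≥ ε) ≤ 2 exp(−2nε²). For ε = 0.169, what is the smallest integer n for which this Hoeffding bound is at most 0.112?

Require 2·exp(−2nε²) ≤ 0.112, i.e. 2nε² ≥ ln(2/0.112) = 2.882404.
So n ≥ 2.882404 / (2·0.169²) = 50.460.
The smallest integer n is 51.

51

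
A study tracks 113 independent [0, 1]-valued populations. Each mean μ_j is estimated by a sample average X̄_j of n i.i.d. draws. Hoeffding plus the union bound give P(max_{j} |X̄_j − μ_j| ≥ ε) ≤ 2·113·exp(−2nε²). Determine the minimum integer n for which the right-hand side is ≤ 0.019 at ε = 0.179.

147

Need 2·113·exp(−2nε²) ≤ 0.019, i.e. exp(−2nε²) ≤ 0.019/226.
So 2nε² ≥ ln(226/0.019) = 9.383851.
Hence n ≥ 9.383851/(2·0.179²) = 146.435.
The smallest integer n is 147.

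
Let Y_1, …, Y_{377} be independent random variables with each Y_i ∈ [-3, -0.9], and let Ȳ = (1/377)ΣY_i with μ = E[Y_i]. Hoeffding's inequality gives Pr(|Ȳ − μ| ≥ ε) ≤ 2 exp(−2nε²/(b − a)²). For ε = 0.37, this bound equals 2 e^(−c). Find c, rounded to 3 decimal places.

23.406

c = 2nε²/(b − a)² = 2·377·0.37² / 2.1² = 23.4065.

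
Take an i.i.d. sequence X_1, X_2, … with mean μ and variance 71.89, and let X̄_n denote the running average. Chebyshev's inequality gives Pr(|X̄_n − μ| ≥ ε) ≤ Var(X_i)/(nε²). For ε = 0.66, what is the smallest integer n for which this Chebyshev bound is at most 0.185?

893

Require 71.89/(n·0.66²) ≤ 0.185, i.e. n ≥ 71.89/(0.185·0.66²) = 892.090.
The smallest integer n is 893.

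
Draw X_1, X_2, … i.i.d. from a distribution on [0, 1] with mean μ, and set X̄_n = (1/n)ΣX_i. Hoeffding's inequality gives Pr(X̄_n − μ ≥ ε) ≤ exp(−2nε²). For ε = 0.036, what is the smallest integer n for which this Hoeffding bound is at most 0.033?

1317

Require exp(−2nε²) ≤ 0.033, i.e. 2nε² ≥ ln(1/0.033) = 3.411248.
So n ≥ 3.411248 / (2·0.036²) = 1316.068.
The smallest integer n is 1317.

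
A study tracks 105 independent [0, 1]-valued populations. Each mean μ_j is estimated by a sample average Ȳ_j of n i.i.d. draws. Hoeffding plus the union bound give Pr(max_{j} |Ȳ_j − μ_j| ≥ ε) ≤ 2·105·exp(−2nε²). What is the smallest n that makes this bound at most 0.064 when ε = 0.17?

141

Need 2·105·exp(−2nε²) ≤ 0.064, i.e. exp(−2nε²) ≤ 0.064/210.
So 2nε² ≥ ln(210/0.064) = 8.095980.
Hence n ≥ 8.095980/(2·0.17²) = 140.069.
The smallest integer n is 141.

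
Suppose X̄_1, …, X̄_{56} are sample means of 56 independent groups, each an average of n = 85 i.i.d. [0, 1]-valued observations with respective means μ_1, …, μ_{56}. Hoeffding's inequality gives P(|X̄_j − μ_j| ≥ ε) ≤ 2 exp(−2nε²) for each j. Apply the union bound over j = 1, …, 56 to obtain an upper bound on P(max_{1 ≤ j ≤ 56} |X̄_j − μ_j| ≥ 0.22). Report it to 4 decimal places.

Per-experiment Hoeffding bound: 2·exp(−2·85·0.22²) = 2·exp(−8.22800) = 0.00053414.
Union bound over 56 events: 56·0.00053414 = 0.02991.

0.0299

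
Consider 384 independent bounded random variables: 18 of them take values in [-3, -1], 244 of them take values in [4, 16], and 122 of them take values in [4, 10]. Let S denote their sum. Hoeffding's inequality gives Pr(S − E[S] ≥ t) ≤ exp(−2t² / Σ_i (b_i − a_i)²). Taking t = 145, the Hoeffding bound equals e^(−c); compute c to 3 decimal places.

Σ(b_i − a_i)² = 18·2² + 244·12² + 122·6² = 39600.
c = 2t² / 39600 = 2·145² / 39600 = 1.0619.

1.062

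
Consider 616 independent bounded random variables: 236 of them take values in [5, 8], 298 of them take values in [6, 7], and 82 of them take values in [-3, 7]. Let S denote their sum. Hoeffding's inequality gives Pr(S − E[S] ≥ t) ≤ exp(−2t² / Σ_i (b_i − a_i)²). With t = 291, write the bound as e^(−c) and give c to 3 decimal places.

Σ(b_i − a_i)² = 236·3² + 298·1² + 82·10² = 10622.
c = 2t² / 10622 = 2·291² / 10622 = 15.9445.

15.944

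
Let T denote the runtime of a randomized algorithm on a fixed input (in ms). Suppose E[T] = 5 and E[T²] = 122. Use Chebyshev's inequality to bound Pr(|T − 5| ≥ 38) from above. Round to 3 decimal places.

Var(T) = E[T²] − (E[T])² = 122 − 25 = 97.
Chebyshev's inequality: Pr(|T − μ| ≥ t) ≤ Var(T)/t² = 97/1444 = 0.0672.

0.067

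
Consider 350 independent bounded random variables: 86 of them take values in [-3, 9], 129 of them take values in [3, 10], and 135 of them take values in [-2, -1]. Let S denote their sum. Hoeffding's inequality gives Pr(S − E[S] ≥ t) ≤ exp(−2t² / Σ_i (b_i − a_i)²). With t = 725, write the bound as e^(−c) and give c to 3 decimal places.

55.799

Σ(b_i − a_i)² = 86·12² + 129·7² + 135·1² = 18840.
c = 2t² / 18840 = 2·725² / 18840 = 55.7988.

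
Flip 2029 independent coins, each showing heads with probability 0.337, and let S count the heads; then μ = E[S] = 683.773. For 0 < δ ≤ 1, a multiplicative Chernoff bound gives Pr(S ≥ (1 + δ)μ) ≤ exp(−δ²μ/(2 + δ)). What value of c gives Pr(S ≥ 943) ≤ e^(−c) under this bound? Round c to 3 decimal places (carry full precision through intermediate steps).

Write 943 = (1 + δ)μ, so δ = 943/683.773 − 1 = 0.3791127…
Then the exponent is δ²μ/(2 + δ) = (943 − μ)² / (μ·(2 + δ)) = 41.307938.

41.308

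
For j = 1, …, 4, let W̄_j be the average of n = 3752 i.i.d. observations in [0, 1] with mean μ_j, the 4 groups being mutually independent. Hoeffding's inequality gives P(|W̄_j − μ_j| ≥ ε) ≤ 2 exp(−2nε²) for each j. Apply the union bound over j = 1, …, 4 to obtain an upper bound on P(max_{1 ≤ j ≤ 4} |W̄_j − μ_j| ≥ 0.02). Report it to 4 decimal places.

0.3977

Per-experiment Hoeffding bound: 2·exp(−2·3752·0.02²) = 2·exp(−3.00160) = 0.099415.
Union bound over 4 events: 4·0.099415 = 0.39766.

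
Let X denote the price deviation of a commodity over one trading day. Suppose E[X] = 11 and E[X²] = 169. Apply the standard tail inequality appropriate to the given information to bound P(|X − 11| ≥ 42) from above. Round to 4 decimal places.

0.0272

The first two moments determine the variance, so Chebyshev's inequality is the sharpest standard bound available.
Var(X) = E[X²] − (E[X])² = 169 − 121 = 48.
Chebyshev's inequality: P(|X − μ| ≥ t) ≤ Var(X)/t² = 48/1764 = 0.0272.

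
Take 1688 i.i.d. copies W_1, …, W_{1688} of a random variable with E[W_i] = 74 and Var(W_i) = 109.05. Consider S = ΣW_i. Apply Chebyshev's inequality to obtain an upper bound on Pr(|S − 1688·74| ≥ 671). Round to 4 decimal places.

Var(S) = n·Var(W_i) = 1688·109.05 = 184076.4.
Chebyshev: Pr(|S − 1688·74| ≥ 671) ≤ Var(S)/671² = 184076.4/450241 = 0.4088.

0.4088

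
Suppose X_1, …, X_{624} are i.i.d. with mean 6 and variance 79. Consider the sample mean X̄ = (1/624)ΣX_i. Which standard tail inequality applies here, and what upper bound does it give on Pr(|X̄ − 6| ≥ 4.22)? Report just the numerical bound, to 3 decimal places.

0.007

With mean and variance of each term known, Chebyshev's inequality bounds the deviation of the sum (or sample mean).
Var(X̄) = Var(X_i)/n = 79/624 = 0.1266.
Chebyshev: Pr(|X̄ − 6| ≥ 4.22) ≤ Var(X̄)/(4.22)² = 79/(624·4.22²) = 0.0071.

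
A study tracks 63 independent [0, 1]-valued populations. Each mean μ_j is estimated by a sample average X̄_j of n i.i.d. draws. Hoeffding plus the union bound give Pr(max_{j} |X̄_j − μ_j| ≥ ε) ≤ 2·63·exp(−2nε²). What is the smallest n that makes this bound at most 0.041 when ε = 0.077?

678

Need 2·63·exp(−2nε²) ≤ 0.041, i.e. exp(−2nε²) ≤ 0.041/126.
So 2nε² ≥ ln(126/0.041) = 8.030465.
Hence n ≥ 8.030465/(2·0.077²) = 677.219.
The smallest integer n is 678.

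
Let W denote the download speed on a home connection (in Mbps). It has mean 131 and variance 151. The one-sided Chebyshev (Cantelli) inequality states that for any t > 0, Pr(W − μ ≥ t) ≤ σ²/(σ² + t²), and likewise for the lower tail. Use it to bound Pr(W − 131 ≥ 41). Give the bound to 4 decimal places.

0.0824

Here σ² = 151 and t = 41, so σ² + t² = 1832.
Cantelli's bound: 151/1832 = 0.0824.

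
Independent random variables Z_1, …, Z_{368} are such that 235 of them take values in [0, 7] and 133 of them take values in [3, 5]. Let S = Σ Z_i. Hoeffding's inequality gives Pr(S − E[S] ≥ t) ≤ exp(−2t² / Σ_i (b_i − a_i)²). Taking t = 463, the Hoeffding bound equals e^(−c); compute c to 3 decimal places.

Σ(b_i − a_i)² = 235·7² + 133·2² = 12047.
c = 2t² / 12047 = 2·463² / 12047 = 35.5888.

35.589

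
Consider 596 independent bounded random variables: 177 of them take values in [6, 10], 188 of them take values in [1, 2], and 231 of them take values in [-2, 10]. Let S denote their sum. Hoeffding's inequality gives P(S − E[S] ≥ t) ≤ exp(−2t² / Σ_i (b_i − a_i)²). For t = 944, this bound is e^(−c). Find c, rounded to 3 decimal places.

49.120

Σ(b_i − a_i)² = 177·4² + 188·1² + 231·12² = 36284.
c = 2t² / 36284 = 2·944² / 36284 = 49.1201.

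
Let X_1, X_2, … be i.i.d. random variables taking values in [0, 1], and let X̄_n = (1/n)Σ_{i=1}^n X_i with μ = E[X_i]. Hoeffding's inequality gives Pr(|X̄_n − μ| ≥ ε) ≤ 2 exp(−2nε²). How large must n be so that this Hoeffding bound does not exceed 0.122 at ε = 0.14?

72

Require 2·exp(−2nε²) ≤ 0.122, i.e. 2nε² ≥ ln(2/0.122) = 2.796881.
So n ≥ 2.796881 / (2·0.14²) = 71.349.
The smallest integer n is 72.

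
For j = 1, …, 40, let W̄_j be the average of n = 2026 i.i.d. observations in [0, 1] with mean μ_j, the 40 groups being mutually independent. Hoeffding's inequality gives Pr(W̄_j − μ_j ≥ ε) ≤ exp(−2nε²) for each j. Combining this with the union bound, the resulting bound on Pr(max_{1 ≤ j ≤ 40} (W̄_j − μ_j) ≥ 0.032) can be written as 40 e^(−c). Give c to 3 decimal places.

4.149

Union bound over the 40 events: Pr(max_{1 ≤ j ≤ 40} (W̄_j − μ_j) ≥ 0.032) ≤ 40·exp(−2nε²) = 40 exp(−2·2026·0.032²).
So c = 2·2026·0.032² = 4.1492.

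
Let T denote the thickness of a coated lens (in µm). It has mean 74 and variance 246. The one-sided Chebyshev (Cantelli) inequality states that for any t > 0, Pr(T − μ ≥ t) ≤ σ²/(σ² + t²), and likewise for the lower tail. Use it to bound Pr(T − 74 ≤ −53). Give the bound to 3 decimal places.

Here σ² = 246 and t = 53, so σ² + t² = 3055.
Cantelli's bound: 246/3055 = 0.0805.

0.081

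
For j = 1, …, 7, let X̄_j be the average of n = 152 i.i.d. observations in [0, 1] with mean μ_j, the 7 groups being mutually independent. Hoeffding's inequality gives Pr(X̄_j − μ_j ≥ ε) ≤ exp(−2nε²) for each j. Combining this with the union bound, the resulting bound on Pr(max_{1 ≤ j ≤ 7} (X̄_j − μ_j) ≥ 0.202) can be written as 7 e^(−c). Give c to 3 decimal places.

Union bound over the 7 events: Pr(max_{1 ≤ j ≤ 7} (X̄_j − μ_j) ≥ 0.202) ≤ 7·exp(−2nε²) = 7 exp(−2·152·0.202²).
So c = 2·152·0.202² = 12.4044.

12.404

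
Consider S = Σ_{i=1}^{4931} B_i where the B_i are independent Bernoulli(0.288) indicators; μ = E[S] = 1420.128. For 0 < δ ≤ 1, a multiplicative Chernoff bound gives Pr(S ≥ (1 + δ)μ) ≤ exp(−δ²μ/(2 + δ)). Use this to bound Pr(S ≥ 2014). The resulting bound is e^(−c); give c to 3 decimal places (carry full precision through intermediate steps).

102.700

Write 2014 = (1 + δ)μ, so δ = 2014/1420.128 − 1 = 0.418182…
Then the exponent is δ²μ/(2 + δ) = (2014 − μ)² / (μ·(2 + δ)) = 102.699711.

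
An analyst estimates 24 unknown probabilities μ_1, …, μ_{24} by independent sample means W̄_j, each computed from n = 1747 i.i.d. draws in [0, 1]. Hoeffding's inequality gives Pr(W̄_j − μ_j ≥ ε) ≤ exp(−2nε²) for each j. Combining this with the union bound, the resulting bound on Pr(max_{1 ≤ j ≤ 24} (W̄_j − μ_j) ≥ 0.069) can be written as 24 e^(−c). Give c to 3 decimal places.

16.635

Union bound over the 24 events: Pr(max_{1 ≤ j ≤ 24} (W̄_j − μ_j) ≥ 0.069) ≤ 24·exp(−2nε²) = 24 exp(−2·1747·0.069²).
So c = 2·1747·0.069² = 16.6349.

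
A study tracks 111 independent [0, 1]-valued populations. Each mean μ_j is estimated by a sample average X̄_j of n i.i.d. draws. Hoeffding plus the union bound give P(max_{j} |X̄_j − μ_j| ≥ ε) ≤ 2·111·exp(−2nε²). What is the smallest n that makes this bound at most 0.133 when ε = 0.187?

107

Need 2·111·exp(−2nε²) ≤ 0.133, i.e. exp(−2nε²) ≤ 0.133/222.
So 2nε² ≥ ln(222/0.133) = 7.420084.
Hence n ≥ 7.420084/(2·0.187²) = 106.095.
The smallest integer n is 107.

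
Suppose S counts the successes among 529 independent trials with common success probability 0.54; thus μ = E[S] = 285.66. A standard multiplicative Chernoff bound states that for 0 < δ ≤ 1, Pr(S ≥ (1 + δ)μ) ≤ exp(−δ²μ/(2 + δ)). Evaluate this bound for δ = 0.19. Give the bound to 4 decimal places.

0.0090

Exponent = δ²μ/(2 + δ) = 0.19²·285.66/2.19 = 4.7088.
Bound = exp(−4.7088) = 0.00902.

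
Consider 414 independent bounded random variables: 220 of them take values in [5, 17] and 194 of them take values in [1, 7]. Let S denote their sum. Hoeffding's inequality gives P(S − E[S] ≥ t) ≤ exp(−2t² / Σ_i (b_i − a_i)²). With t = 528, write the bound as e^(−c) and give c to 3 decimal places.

14.421

Σ(b_i − a_i)² = 220·12² + 194·6² = 38664.
c = 2t² / 38664 = 2·528² / 38664 = 14.4209.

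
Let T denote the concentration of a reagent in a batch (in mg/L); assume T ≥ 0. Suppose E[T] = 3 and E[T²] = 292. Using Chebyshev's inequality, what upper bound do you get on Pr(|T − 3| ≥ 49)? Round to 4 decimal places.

0.1179

Var(T) = E[T²] − (E[T])² = 292 − 9 = 283.
Chebyshev's inequality: Pr(|T − μ| ≥ t) ≤ Var(T)/t² = 283/2401 = 0.1179.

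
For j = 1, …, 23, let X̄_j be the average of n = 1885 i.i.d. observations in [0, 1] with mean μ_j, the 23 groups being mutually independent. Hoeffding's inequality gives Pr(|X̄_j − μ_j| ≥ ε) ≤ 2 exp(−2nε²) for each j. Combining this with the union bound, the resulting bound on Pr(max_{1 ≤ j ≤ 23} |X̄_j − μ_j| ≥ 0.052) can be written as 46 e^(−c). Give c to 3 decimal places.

Union bound over the 23 events: Pr(max_{1 ≤ j ≤ 23} |X̄_j − μ_j| ≥ 0.052) ≤ 23·2·exp(−2nε²) = 46 exp(−2·1885·0.052²).
So c = 2·1885·0.052² = 10.1941.

10.194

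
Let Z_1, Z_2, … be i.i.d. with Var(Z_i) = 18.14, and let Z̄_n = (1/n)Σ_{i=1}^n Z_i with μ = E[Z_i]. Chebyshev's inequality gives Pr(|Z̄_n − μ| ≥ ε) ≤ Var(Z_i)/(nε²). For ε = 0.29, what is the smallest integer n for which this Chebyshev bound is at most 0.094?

Require 18.14/(n·0.29²) ≤ 0.094, i.e. n ≥ 18.14/(0.094·0.29²) = 2294.634.
The smallest integer n is 2295.

2295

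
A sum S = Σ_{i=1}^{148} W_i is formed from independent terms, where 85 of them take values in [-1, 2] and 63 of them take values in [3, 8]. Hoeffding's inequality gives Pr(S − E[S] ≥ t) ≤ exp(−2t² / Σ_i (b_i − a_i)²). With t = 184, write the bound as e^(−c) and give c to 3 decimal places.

28.937

Σ(b_i − a_i)² = 85·3² + 63·5² = 2340.
c = 2t² / 2340 = 2·184² / 2340 = 28.9368.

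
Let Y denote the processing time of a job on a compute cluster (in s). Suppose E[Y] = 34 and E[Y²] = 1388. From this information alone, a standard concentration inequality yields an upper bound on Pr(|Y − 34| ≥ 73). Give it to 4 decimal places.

0.0435

The first two moments determine the variance, so Chebyshev's inequality is the sharpest standard bound available.
Var(Y) = E[Y²] − (E[Y])² = 1388 − 1156 = 232.
Chebyshev's inequality: Pr(|Y − μ| ≥ t) ≤ Var(Y)/t² = 232/5329 = 0.0435.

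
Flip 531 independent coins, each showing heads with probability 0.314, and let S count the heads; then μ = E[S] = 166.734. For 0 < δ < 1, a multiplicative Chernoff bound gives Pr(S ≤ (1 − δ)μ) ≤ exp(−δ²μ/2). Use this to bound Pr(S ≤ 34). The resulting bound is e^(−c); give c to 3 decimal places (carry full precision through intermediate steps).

52.834

Write 34 = (1 − δ)μ, so δ = 1 − 34/166.734 = 0.7960824…
Then the exponent is δ²μ/2 = (μ − 34)²/(2μ) = 52.833599.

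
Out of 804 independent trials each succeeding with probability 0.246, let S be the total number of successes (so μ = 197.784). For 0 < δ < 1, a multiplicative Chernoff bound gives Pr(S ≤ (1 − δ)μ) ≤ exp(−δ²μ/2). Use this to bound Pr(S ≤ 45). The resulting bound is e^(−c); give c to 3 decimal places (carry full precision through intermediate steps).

59.011

Write 45 = (1 − δ)μ, so δ = 1 − 45/197.784 = 0.7724791…
Then the exponent is δ²μ/2 = (μ − 45)²/(2μ) = 59.011221.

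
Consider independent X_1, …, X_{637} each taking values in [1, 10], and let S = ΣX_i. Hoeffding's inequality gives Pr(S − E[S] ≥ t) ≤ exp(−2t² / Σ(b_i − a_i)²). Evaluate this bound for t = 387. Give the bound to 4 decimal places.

Σ(b_i − a_i)² = 637·(9)² = 51597.
Exponent = 2·387²/51597 = 5.8053.
Bound = exp(−5.8053) = 0.00301.

0.0030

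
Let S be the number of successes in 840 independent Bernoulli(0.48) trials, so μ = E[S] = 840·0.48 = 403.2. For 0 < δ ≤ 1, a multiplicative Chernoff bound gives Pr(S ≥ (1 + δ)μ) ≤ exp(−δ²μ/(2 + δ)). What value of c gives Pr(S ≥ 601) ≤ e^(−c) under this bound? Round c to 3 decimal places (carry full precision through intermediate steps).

Write 601 = (1 + δ)μ, so δ = 601/403.2 − 1 = 0.4905754…
Then the exponent is δ²μ/(2 + δ) = (601 − μ)² / (μ·(2 + δ)) = 38.961203.

38.961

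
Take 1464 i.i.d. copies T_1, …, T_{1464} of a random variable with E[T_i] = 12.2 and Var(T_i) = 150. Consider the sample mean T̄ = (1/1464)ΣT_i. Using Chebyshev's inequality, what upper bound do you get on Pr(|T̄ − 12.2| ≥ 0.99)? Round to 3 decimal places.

0.105

Var(T̄) = Var(T_i)/n = 150/1464 = 0.10246.
Chebyshev: Pr(|T̄ − 12.2| ≥ 0.99) ≤ Var(T̄)/(0.99)² = 150/(1464·0.99²) = 0.1045.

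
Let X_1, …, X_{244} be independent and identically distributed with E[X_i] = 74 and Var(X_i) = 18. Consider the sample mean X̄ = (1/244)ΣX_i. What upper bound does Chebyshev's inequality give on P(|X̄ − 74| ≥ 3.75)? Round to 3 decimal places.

0.005

Var(X̄) = Var(X_i)/n = 18/244 = 0.07377.
Chebyshev: P(|X̄ − 74| ≥ 3.75) ≤ Var(X̄)/(3.75)² = 18/(244·3.75²) = 0.0052.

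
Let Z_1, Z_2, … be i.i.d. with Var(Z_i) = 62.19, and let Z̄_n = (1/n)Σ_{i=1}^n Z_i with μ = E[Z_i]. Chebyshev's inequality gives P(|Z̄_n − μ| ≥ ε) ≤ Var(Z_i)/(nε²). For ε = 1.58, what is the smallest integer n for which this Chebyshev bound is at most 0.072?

346

Require 62.19/(n·1.58²) ≤ 0.072, i.e. n ≥ 62.19/(0.072·1.58²) = 345.998.
The smallest integer n is 346.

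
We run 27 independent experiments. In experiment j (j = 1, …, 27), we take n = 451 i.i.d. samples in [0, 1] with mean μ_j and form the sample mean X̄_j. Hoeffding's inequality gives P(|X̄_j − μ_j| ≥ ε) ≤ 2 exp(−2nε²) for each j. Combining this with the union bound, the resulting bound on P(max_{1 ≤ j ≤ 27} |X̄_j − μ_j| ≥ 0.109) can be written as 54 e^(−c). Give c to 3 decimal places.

10.717

Union bound over the 27 events: P(max_{1 ≤ j ≤ 27} |X̄_j − μ_j| ≥ 0.109) ≤ 27·2·exp(−2nε²) = 54 exp(−2·451·0.109²).
So c = 2·451·0.109² = 10.7167.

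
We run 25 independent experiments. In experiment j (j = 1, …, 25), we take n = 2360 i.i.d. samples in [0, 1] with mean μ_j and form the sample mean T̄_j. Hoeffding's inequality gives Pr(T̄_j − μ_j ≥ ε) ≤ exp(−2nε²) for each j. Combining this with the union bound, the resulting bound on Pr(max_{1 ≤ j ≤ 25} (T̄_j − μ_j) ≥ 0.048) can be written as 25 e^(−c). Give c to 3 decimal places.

10.875

Union bound over the 25 events: Pr(max_{1 ≤ j ≤ 25} (T̄_j − μ_j) ≥ 0.048) ≤ 25·exp(−2nε²) = 25 exp(−2·2360·0.048²).
So c = 2·2360·0.048² = 10.8749.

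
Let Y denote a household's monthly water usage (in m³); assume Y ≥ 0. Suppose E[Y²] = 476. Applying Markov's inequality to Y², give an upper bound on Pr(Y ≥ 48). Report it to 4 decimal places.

0.2066

Since Y ≥ 0, the event {Y ≥ 48} is the same as {Y² ≥ 2304}.
Markov's inequality applied to Y² gives Pr(Y² ≥ 2304) ≤ E[Y²]/2304 = 476/2304 = 0.2066.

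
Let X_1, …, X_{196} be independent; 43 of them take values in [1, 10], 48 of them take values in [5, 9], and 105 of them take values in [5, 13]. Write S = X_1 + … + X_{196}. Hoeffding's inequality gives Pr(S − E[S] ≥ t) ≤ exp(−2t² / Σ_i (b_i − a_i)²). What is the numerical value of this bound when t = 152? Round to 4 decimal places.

Σ(b_i − a_i)² = 43·9² + 48·4² + 105·8² = 10971.
Exponent = 2·152² / 10971 = 4.21183.
Bound = exp(−4.21183) = 0.01482.

0.0148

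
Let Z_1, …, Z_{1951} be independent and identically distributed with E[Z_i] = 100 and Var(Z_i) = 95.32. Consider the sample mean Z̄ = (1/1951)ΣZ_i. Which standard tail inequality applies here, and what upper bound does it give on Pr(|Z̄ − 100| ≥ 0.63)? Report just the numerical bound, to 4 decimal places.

0.1231

With mean and variance of each term known, Chebyshev's inequality bounds the deviation of the sum (or sample mean).
Var(Z̄) = Var(Z_i)/n = 95.32/1951 = 0.048857.
Chebyshev: Pr(|Z̄ − 100| ≥ 0.63) ≤ Var(Z̄)/(0.63)² = 95.32/(1951·0.63²) = 0.1231.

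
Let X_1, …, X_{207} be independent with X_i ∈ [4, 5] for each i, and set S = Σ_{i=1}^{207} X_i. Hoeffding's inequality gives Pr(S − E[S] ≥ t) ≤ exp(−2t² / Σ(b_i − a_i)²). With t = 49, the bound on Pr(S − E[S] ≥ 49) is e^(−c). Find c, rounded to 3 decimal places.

23.198

Σ(b_i − a_i)² = 207·(1)² = 207.
c = 2t²/207 = 2·49²/207 = 23.1981.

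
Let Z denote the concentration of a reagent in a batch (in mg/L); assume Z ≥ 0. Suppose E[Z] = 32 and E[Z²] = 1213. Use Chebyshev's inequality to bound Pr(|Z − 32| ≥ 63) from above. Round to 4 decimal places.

0.0476

Var(Z) = E[Z²] − (E[Z])² = 1213 − 1024 = 189.
Chebyshev's inequality: Pr(|Z − μ| ≥ t) ≤ Var(Z)/t² = 189/3969 = 0.0476.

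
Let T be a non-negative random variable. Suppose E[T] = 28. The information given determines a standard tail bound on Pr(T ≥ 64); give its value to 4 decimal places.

0.4375

Only the mean of a non-negative variable is known, so Markov's inequality is the applicable tail bound.
Markov's inequality: for a non-negative random variable, Pr(T ≥ a) ≤ E[T]/a.
Here E[T] = 28 and a = 64, so the bound is 28/64 = 0.4375.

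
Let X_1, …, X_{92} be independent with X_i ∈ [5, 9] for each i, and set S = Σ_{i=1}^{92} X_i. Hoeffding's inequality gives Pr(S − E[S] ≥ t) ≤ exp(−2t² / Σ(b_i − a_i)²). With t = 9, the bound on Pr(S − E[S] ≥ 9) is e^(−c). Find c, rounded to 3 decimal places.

0.110

Σ(b_i − a_i)² = 92·(4)² = 1472.
c = 2t²/1472 = 2·9²/1472 = 0.1101.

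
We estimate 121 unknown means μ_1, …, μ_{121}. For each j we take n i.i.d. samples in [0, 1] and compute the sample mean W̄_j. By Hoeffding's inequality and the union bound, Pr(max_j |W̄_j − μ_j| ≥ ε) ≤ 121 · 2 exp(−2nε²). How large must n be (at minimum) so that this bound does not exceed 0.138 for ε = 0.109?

Need 2·121·exp(−2nε²) ≤ 0.138, i.e. exp(−2nε²) ≤ 0.138/242.
So 2nε² ≥ ln(242/0.138) = 7.469439.
Hence n ≥ 7.469439/(2·0.109²) = 314.344.
The smallest integer n is 315.

315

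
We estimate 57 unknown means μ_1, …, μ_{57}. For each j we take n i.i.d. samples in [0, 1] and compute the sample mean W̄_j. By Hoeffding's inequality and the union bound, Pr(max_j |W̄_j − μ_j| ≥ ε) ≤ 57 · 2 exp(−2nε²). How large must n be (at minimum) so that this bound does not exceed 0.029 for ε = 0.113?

325

Need 2·57·exp(−2nε²) ≤ 0.029, i.e. exp(−2nε²) ≤ 0.029/114.
So 2nε² ≥ ln(114/0.029) = 8.276658.
Hence n ≥ 8.276658/(2·0.113²) = 324.092.
The smallest integer n is 325.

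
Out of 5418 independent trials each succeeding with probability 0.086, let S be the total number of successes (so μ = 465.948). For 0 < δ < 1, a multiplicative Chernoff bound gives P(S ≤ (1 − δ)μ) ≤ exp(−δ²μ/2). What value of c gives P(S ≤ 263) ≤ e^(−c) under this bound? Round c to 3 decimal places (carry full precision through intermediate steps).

Write 263 = (1 − δ)μ, so δ = 1 − 263/465.948 = 0.4355593…
Then the exponent is δ²μ/2 = (μ − 263)²/(2μ) = 44.197948.

44.198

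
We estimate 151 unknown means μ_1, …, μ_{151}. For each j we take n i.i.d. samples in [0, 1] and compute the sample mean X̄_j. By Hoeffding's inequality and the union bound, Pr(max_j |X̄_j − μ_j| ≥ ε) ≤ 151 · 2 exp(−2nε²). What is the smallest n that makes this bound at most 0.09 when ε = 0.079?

651

Need 2·151·exp(−2nε²) ≤ 0.09, i.e. exp(−2nε²) ≤ 0.09/302.
So 2nε² ≥ ln(302/0.09) = 8.118373.
Hence n ≥ 8.118373/(2·0.079²) = 650.406.
The smallest integer n is 651.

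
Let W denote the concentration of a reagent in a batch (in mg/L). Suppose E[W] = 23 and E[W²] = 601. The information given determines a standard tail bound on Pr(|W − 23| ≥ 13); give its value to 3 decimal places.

The first two moments determine the variance, so Chebyshev's inequality is the sharpest standard bound available.
Var(W) = E[W²] − (E[W])² = 601 − 529 = 72.
Chebyshev's inequality: Pr(|W − μ| ≥ t) ≤ Var(W)/t² = 72/169 = 0.4260.

0.426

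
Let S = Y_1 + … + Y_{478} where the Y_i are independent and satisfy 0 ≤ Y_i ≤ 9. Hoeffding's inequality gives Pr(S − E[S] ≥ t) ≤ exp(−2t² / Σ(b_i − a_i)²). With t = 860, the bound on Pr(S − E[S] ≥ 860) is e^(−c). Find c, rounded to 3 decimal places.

38.204

Σ(b_i − a_i)² = 478·(9)² = 38718.
c = 2t²/38718 = 2·860²/38718 = 38.2045.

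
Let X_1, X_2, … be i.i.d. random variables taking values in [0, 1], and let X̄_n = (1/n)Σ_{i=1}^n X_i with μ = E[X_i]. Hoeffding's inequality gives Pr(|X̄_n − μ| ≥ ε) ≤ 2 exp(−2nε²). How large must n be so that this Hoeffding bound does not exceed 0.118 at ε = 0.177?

46

Require 2·exp(−2nε²) ≤ 0.118, i.e. 2nε² ≥ ln(2/0.118) = 2.830218.
So n ≥ 2.830218 / (2·0.177²) = 45.169.
The smallest integer n is 46.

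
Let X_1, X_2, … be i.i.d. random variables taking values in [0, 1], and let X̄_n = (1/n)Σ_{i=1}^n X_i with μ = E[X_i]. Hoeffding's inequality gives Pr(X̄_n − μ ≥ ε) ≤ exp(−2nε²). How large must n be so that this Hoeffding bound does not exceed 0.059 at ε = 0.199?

36

Require exp(−2nε²) ≤ 0.059, i.e. 2nε² ≥ ln(1/0.059) = 2.830218.
So n ≥ 2.830218 / (2·0.199²) = 35.734.
The smallest integer n is 36.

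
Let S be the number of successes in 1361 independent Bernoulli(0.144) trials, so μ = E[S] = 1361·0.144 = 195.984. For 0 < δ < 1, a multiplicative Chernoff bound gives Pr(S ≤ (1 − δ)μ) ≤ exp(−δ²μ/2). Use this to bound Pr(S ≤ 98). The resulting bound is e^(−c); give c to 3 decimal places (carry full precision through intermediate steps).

24.494

Write 98 = (1 − δ)μ, so δ = 1 − 98/195.984 = 0.4999592…
Then the exponent is δ²μ/2 = (μ − 98)²/(2μ) = 24.494000.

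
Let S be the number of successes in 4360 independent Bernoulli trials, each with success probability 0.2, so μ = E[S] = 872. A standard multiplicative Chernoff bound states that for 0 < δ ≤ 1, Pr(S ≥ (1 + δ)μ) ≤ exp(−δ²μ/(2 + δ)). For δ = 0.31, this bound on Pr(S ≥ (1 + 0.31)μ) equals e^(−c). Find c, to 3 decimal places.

36.277

c = δ²μ/(2 + δ) = 0.31²·872/(2 + 0.31) = 36.2767.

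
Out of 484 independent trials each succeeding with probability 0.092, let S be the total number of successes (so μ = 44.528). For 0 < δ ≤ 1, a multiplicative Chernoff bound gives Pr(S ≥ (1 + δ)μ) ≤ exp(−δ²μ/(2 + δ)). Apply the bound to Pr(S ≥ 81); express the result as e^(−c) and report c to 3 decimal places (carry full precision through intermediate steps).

Write 81 = (1 + δ)μ, so δ = 81/44.528 − 1 = 0.8190801…
Then the exponent is δ²μ/(2 + δ) = (81 − μ)² / (μ·(2 + δ)) = 10.596893.

10.597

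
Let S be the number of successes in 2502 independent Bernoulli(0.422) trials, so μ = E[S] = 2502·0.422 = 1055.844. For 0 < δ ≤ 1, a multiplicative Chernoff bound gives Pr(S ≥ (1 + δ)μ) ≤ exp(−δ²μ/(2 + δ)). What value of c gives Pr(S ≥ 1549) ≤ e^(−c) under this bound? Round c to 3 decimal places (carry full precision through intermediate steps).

93.366

Write 1549 = (1 + δ)μ, so δ = 1549/1055.844 − 1 = 0.4670728…
Then the exponent is δ²μ/(2 + δ) = (1549 − μ)² / (μ·(2 + δ)) = 93.365607.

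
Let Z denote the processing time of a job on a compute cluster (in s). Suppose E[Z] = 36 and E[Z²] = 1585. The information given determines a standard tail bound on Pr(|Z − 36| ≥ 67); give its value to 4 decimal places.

0.0644

The first two moments determine the variance, so Chebyshev's inequality is the sharpest standard bound available.
Var(Z) = E[Z²] − (E[Z])² = 1585 − 1296 = 289.
Chebyshev's inequality: Pr(|Z − μ| ≥ t) ≤ Var(Z)/t² = 289/4489 = 0.0644.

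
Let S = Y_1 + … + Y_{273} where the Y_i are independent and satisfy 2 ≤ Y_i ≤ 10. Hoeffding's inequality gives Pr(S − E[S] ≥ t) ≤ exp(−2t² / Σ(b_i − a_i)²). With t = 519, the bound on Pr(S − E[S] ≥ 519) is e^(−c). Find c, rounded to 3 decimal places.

30.833

Σ(b_i − a_i)² = 273·(8)² = 17472.
c = 2t²/17472 = 2·519²/17472 = 30.8334.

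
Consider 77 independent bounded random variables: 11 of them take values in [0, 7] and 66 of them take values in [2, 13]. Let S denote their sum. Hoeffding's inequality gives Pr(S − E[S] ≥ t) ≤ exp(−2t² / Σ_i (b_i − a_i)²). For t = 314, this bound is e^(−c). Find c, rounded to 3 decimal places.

23.131

Σ(b_i − a_i)² = 11·7² + 66·11² = 8525.
c = 2t² / 8525 = 2·314² / 8525 = 23.1310.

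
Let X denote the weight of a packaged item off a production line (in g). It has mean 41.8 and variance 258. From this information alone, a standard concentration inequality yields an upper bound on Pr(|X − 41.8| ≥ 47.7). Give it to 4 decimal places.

Mean and variance are known, so Chebyshev's inequality applies.
Chebyshev: Pr(|X − μ| ≥ t) ≤ Var(X)/t².
Bound = 258 / 2275.29 = 0.1134.

0.1134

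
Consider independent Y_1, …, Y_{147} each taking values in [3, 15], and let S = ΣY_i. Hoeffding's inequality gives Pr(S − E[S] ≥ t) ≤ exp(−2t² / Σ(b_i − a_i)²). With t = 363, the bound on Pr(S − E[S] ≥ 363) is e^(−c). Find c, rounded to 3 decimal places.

12.450

Σ(b_i − a_i)² = 147·(12)² = 21168.
c = 2t²/21168 = 2·363²/21168 = 12.4498.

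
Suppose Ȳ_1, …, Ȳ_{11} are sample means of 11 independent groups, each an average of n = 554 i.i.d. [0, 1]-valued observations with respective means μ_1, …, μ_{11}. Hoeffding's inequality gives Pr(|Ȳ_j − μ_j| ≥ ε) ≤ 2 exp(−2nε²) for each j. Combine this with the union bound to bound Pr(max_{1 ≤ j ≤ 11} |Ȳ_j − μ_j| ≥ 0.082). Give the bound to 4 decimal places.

0.0128

Per-experiment Hoeffding bound: 2·exp(−2·554·0.082²) = 2·exp(−7.45019) = 0.0011627.
Union bound over 11 events: 11·0.0011627 = 0.01279.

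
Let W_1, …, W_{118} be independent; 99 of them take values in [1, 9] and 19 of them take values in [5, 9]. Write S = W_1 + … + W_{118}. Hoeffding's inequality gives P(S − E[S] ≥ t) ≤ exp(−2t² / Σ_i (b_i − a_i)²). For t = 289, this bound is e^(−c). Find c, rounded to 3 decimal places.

25.157

Σ(b_i − a_i)² = 99·8² + 19·4² = 6640.
c = 2t² / 6640 = 2·289² / 6640 = 25.1569.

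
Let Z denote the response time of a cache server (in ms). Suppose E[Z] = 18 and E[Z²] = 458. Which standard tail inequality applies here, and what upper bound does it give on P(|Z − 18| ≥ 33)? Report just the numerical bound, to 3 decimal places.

0.123

The first two moments determine the variance, so Chebyshev's inequality is the sharpest standard bound available.
Var(Z) = E[Z²] − (E[Z])² = 458 − 324 = 134.
Chebyshev's inequality: P(|Z − μ| ≥ t) ≤ Var(Z)/t² = 134/1089 = 0.1230.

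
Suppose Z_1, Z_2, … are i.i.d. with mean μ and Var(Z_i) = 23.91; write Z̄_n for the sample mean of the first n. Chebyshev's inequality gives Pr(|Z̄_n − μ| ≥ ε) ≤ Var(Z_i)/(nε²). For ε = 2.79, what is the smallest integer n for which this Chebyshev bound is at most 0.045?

Require 23.91/(n·2.79²) ≤ 0.045, i.e. n ≥ 23.91/(0.045·2.79²) = 68.259.
The smallest integer n is 69.

69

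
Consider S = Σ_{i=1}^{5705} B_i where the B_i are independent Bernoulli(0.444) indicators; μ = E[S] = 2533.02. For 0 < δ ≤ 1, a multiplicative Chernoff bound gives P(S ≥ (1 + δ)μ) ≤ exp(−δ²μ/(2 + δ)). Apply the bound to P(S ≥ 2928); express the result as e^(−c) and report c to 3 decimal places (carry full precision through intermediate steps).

Write 2928 = (1 + δ)μ, so δ = 2928/2533.02 − 1 = 0.1559324…
Then the exponent is δ²μ/(2 + δ) = (2928 − μ)² / (μ·(2 + δ)) = 28.567777.

28.568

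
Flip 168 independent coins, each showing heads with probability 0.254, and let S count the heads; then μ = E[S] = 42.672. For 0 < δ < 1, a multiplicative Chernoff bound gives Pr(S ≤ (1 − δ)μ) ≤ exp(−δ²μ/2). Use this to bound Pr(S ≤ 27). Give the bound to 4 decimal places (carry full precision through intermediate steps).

0.0563

Write 27 = (1 − δ)μ, so δ = 1 − 27/42.672 = 0.3672666…
Then the exponent is δ²μ/2 = (μ − 27)²/(2μ) = 2.877901.
Bound = exp(−2.877901) = 0.05625.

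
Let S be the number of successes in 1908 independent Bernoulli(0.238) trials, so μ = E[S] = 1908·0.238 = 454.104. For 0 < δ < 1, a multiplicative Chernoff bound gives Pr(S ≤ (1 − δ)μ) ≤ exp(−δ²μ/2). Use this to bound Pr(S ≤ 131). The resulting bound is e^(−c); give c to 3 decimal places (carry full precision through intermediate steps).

Write 131 = (1 − δ)μ, so δ = 1 − 131/454.104 = 0.7115198…
Then the exponent is δ²μ/2 = (μ − 131)²/(2μ) = 114.947451.

114.947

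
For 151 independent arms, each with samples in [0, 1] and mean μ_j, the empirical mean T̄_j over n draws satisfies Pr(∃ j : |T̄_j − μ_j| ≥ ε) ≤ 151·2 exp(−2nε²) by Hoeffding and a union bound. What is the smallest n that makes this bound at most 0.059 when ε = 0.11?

353

Need 2·151·exp(−2nε²) ≤ 0.059, i.e. exp(−2nε²) ≤ 0.059/302.
So 2nε² ≥ ln(302/0.059) = 8.540645.
Hence n ≥ 8.540645/(2·0.11²) = 352.919.
The smallest integer n is 353.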